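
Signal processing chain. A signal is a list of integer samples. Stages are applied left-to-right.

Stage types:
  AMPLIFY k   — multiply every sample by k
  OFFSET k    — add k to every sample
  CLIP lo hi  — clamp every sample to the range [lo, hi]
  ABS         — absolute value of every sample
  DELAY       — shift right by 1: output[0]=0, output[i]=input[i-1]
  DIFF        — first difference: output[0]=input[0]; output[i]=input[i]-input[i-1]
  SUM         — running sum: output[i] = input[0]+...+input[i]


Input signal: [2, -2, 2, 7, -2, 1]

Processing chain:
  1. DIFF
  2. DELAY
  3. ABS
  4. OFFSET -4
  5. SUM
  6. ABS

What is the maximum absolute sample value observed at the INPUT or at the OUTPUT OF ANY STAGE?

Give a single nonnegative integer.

Input: [2, -2, 2, 7, -2, 1] (max |s|=7)
Stage 1 (DIFF): s[0]=2, -2-2=-4, 2--2=4, 7-2=5, -2-7=-9, 1--2=3 -> [2, -4, 4, 5, -9, 3] (max |s|=9)
Stage 2 (DELAY): [0, 2, -4, 4, 5, -9] = [0, 2, -4, 4, 5, -9] -> [0, 2, -4, 4, 5, -9] (max |s|=9)
Stage 3 (ABS): |0|=0, |2|=2, |-4|=4, |4|=4, |5|=5, |-9|=9 -> [0, 2, 4, 4, 5, 9] (max |s|=9)
Stage 4 (OFFSET -4): 0+-4=-4, 2+-4=-2, 4+-4=0, 4+-4=0, 5+-4=1, 9+-4=5 -> [-4, -2, 0, 0, 1, 5] (max |s|=5)
Stage 5 (SUM): sum[0..0]=-4, sum[0..1]=-6, sum[0..2]=-6, sum[0..3]=-6, sum[0..4]=-5, sum[0..5]=0 -> [-4, -6, -6, -6, -5, 0] (max |s|=6)
Stage 6 (ABS): |-4|=4, |-6|=6, |-6|=6, |-6|=6, |-5|=5, |0|=0 -> [4, 6, 6, 6, 5, 0] (max |s|=6)
Overall max amplitude: 9

Answer: 9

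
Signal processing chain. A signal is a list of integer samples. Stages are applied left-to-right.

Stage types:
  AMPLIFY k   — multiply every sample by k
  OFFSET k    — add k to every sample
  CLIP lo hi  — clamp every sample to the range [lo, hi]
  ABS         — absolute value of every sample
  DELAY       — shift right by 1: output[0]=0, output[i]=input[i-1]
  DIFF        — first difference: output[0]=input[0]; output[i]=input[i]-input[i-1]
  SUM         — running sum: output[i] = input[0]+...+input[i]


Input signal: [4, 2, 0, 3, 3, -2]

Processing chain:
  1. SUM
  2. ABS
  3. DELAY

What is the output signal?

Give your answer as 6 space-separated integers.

Input: [4, 2, 0, 3, 3, -2]
Stage 1 (SUM): sum[0..0]=4, sum[0..1]=6, sum[0..2]=6, sum[0..3]=9, sum[0..4]=12, sum[0..5]=10 -> [4, 6, 6, 9, 12, 10]
Stage 2 (ABS): |4|=4, |6|=6, |6|=6, |9|=9, |12|=12, |10|=10 -> [4, 6, 6, 9, 12, 10]
Stage 3 (DELAY): [0, 4, 6, 6, 9, 12] = [0, 4, 6, 6, 9, 12] -> [0, 4, 6, 6, 9, 12]

Answer: 0 4 6 6 9 12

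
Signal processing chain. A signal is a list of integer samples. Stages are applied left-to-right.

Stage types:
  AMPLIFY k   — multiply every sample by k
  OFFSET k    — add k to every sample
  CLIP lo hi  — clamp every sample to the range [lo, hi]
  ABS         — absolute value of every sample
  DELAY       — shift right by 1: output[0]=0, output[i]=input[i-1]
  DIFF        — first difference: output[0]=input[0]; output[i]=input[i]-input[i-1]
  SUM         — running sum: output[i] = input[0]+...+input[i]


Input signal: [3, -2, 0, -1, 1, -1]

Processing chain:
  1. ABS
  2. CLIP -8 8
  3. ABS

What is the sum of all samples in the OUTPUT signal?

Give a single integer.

Input: [3, -2, 0, -1, 1, -1]
Stage 1 (ABS): |3|=3, |-2|=2, |0|=0, |-1|=1, |1|=1, |-1|=1 -> [3, 2, 0, 1, 1, 1]
Stage 2 (CLIP -8 8): clip(3,-8,8)=3, clip(2,-8,8)=2, clip(0,-8,8)=0, clip(1,-8,8)=1, clip(1,-8,8)=1, clip(1,-8,8)=1 -> [3, 2, 0, 1, 1, 1]
Stage 3 (ABS): |3|=3, |2|=2, |0|=0, |1|=1, |1|=1, |1|=1 -> [3, 2, 0, 1, 1, 1]
Output sum: 8

Answer: 8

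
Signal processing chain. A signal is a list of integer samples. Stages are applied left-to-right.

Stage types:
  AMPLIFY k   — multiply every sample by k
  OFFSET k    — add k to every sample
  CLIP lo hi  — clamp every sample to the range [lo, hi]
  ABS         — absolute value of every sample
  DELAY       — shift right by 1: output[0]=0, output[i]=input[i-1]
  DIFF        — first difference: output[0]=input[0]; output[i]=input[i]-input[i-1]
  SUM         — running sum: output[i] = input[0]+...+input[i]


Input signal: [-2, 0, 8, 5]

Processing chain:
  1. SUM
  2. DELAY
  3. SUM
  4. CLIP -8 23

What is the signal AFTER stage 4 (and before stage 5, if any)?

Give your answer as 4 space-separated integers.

Input: [-2, 0, 8, 5]
Stage 1 (SUM): sum[0..0]=-2, sum[0..1]=-2, sum[0..2]=6, sum[0..3]=11 -> [-2, -2, 6, 11]
Stage 2 (DELAY): [0, -2, -2, 6] = [0, -2, -2, 6] -> [0, -2, -2, 6]
Stage 3 (SUM): sum[0..0]=0, sum[0..1]=-2, sum[0..2]=-4, sum[0..3]=2 -> [0, -2, -4, 2]
Stage 4 (CLIP -8 23): clip(0,-8,23)=0, clip(-2,-8,23)=-2, clip(-4,-8,23)=-4, clip(2,-8,23)=2 -> [0, -2, -4, 2]

Answer: 0 -2 -4 2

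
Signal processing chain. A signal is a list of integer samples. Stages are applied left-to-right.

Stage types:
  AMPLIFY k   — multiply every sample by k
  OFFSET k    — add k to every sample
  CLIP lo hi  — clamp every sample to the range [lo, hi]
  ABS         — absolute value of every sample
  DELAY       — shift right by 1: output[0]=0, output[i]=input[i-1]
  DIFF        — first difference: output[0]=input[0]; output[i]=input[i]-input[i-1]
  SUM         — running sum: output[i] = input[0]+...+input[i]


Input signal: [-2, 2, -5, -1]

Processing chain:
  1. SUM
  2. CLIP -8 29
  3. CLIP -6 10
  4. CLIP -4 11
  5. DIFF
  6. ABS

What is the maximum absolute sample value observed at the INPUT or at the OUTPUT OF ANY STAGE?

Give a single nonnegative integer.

Answer: 6

Derivation:
Input: [-2, 2, -5, -1] (max |s|=5)
Stage 1 (SUM): sum[0..0]=-2, sum[0..1]=0, sum[0..2]=-5, sum[0..3]=-6 -> [-2, 0, -5, -6] (max |s|=6)
Stage 2 (CLIP -8 29): clip(-2,-8,29)=-2, clip(0,-8,29)=0, clip(-5,-8,29)=-5, clip(-6,-8,29)=-6 -> [-2, 0, -5, -6] (max |s|=6)
Stage 3 (CLIP -6 10): clip(-2,-6,10)=-2, clip(0,-6,10)=0, clip(-5,-6,10)=-5, clip(-6,-6,10)=-6 -> [-2, 0, -5, -6] (max |s|=6)
Stage 4 (CLIP -4 11): clip(-2,-4,11)=-2, clip(0,-4,11)=0, clip(-5,-4,11)=-4, clip(-6,-4,11)=-4 -> [-2, 0, -4, -4] (max |s|=4)
Stage 5 (DIFF): s[0]=-2, 0--2=2, -4-0=-4, -4--4=0 -> [-2, 2, -4, 0] (max |s|=4)
Stage 6 (ABS): |-2|=2, |2|=2, |-4|=4, |0|=0 -> [2, 2, 4, 0] (max |s|=4)
Overall max amplitude: 6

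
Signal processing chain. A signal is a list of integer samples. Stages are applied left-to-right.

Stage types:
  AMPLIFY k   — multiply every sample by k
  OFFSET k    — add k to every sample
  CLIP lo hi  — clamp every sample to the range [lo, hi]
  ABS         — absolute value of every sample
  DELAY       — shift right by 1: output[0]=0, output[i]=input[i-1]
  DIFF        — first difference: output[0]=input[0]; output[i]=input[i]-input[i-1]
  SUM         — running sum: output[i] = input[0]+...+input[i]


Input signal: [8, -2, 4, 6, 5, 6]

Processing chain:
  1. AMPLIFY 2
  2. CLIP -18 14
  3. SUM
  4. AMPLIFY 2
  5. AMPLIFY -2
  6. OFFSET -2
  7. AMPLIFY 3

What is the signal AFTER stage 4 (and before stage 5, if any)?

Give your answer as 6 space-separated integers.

Answer: 28 20 36 60 80 104

Derivation:
Input: [8, -2, 4, 6, 5, 6]
Stage 1 (AMPLIFY 2): 8*2=16, -2*2=-4, 4*2=8, 6*2=12, 5*2=10, 6*2=12 -> [16, -4, 8, 12, 10, 12]
Stage 2 (CLIP -18 14): clip(16,-18,14)=14, clip(-4,-18,14)=-4, clip(8,-18,14)=8, clip(12,-18,14)=12, clip(10,-18,14)=10, clip(12,-18,14)=12 -> [14, -4, 8, 12, 10, 12]
Stage 3 (SUM): sum[0..0]=14, sum[0..1]=10, sum[0..2]=18, sum[0..3]=30, sum[0..4]=40, sum[0..5]=52 -> [14, 10, 18, 30, 40, 52]
Stage 4 (AMPLIFY 2): 14*2=28, 10*2=20, 18*2=36, 30*2=60, 40*2=80, 52*2=104 -> [28, 20, 36, 60, 80, 104]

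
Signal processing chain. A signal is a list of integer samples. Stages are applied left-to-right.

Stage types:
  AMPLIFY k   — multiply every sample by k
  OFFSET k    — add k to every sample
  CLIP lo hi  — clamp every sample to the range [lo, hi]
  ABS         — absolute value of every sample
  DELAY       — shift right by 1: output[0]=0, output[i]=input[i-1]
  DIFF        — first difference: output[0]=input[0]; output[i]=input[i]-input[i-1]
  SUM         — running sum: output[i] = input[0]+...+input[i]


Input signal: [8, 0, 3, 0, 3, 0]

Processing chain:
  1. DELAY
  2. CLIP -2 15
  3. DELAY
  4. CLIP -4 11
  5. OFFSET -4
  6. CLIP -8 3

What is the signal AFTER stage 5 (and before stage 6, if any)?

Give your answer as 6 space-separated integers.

Input: [8, 0, 3, 0, 3, 0]
Stage 1 (DELAY): [0, 8, 0, 3, 0, 3] = [0, 8, 0, 3, 0, 3] -> [0, 8, 0, 3, 0, 3]
Stage 2 (CLIP -2 15): clip(0,-2,15)=0, clip(8,-2,15)=8, clip(0,-2,15)=0, clip(3,-2,15)=3, clip(0,-2,15)=0, clip(3,-2,15)=3 -> [0, 8, 0, 3, 0, 3]
Stage 3 (DELAY): [0, 0, 8, 0, 3, 0] = [0, 0, 8, 0, 3, 0] -> [0, 0, 8, 0, 3, 0]
Stage 4 (CLIP -4 11): clip(0,-4,11)=0, clip(0,-4,11)=0, clip(8,-4,11)=8, clip(0,-4,11)=0, clip(3,-4,11)=3, clip(0,-4,11)=0 -> [0, 0, 8, 0, 3, 0]
Stage 5 (OFFSET -4): 0+-4=-4, 0+-4=-4, 8+-4=4, 0+-4=-4, 3+-4=-1, 0+-4=-4 -> [-4, -4, 4, -4, -1, -4]

Answer: -4 -4 4 -4 -1 -4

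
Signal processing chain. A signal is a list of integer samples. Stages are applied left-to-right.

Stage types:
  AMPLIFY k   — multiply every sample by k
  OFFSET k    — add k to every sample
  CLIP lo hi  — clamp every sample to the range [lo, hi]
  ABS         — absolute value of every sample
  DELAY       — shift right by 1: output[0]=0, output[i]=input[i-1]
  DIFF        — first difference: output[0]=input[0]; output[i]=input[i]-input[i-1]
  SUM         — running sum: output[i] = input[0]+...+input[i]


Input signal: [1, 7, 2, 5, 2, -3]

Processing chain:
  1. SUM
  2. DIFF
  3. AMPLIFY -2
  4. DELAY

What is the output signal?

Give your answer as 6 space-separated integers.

Input: [1, 7, 2, 5, 2, -3]
Stage 1 (SUM): sum[0..0]=1, sum[0..1]=8, sum[0..2]=10, sum[0..3]=15, sum[0..4]=17, sum[0..5]=14 -> [1, 8, 10, 15, 17, 14]
Stage 2 (DIFF): s[0]=1, 8-1=7, 10-8=2, 15-10=5, 17-15=2, 14-17=-3 -> [1, 7, 2, 5, 2, -3]
Stage 3 (AMPLIFY -2): 1*-2=-2, 7*-2=-14, 2*-2=-4, 5*-2=-10, 2*-2=-4, -3*-2=6 -> [-2, -14, -4, -10, -4, 6]
Stage 4 (DELAY): [0, -2, -14, -4, -10, -4] = [0, -2, -14, -4, -10, -4] -> [0, -2, -14, -4, -10, -4]

Answer: 0 -2 -14 -4 -10 -4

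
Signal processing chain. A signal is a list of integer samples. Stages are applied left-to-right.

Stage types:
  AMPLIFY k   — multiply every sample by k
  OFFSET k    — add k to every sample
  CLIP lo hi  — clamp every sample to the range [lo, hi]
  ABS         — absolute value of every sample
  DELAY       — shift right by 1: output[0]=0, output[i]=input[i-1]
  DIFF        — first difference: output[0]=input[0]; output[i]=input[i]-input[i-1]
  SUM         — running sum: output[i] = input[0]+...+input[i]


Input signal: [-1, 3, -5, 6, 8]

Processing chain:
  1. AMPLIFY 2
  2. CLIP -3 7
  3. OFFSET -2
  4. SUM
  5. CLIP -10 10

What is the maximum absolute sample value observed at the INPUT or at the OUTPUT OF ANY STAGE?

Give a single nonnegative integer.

Answer: 16

Derivation:
Input: [-1, 3, -5, 6, 8] (max |s|=8)
Stage 1 (AMPLIFY 2): -1*2=-2, 3*2=6, -5*2=-10, 6*2=12, 8*2=16 -> [-2, 6, -10, 12, 16] (max |s|=16)
Stage 2 (CLIP -3 7): clip(-2,-3,7)=-2, clip(6,-3,7)=6, clip(-10,-3,7)=-3, clip(12,-3,7)=7, clip(16,-3,7)=7 -> [-2, 6, -3, 7, 7] (max |s|=7)
Stage 3 (OFFSET -2): -2+-2=-4, 6+-2=4, -3+-2=-5, 7+-2=5, 7+-2=5 -> [-4, 4, -5, 5, 5] (max |s|=5)
Stage 4 (SUM): sum[0..0]=-4, sum[0..1]=0, sum[0..2]=-5, sum[0..3]=0, sum[0..4]=5 -> [-4, 0, -5, 0, 5] (max |s|=5)
Stage 5 (CLIP -10 10): clip(-4,-10,10)=-4, clip(0,-10,10)=0, clip(-5,-10,10)=-5, clip(0,-10,10)=0, clip(5,-10,10)=5 -> [-4, 0, -5, 0, 5] (max |s|=5)
Overall max amplitude: 16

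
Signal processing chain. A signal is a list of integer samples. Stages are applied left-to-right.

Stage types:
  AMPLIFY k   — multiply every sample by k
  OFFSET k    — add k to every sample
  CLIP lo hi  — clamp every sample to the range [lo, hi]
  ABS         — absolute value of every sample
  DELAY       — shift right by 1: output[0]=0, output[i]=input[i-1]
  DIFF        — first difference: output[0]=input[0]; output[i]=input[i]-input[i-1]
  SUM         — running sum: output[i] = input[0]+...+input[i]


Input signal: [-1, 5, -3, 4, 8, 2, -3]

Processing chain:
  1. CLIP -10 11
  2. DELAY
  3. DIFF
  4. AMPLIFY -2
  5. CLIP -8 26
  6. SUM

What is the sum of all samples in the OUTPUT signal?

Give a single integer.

Answer: 8

Derivation:
Input: [-1, 5, -3, 4, 8, 2, -3]
Stage 1 (CLIP -10 11): clip(-1,-10,11)=-1, clip(5,-10,11)=5, clip(-3,-10,11)=-3, clip(4,-10,11)=4, clip(8,-10,11)=8, clip(2,-10,11)=2, clip(-3,-10,11)=-3 -> [-1, 5, -3, 4, 8, 2, -3]
Stage 2 (DELAY): [0, -1, 5, -3, 4, 8, 2] = [0, -1, 5, -3, 4, 8, 2] -> [0, -1, 5, -3, 4, 8, 2]
Stage 3 (DIFF): s[0]=0, -1-0=-1, 5--1=6, -3-5=-8, 4--3=7, 8-4=4, 2-8=-6 -> [0, -1, 6, -8, 7, 4, -6]
Stage 4 (AMPLIFY -2): 0*-2=0, -1*-2=2, 6*-2=-12, -8*-2=16, 7*-2=-14, 4*-2=-8, -6*-2=12 -> [0, 2, -12, 16, -14, -8, 12]
Stage 5 (CLIP -8 26): clip(0,-8,26)=0, clip(2,-8,26)=2, clip(-12,-8,26)=-8, clip(16,-8,26)=16, clip(-14,-8,26)=-8, clip(-8,-8,26)=-8, clip(12,-8,26)=12 -> [0, 2, -8, 16, -8, -8, 12]
Stage 6 (SUM): sum[0..0]=0, sum[0..1]=2, sum[0..2]=-6, sum[0..3]=10, sum[0..4]=2, sum[0..5]=-6, sum[0..6]=6 -> [0, 2, -6, 10, 2, -6, 6]
Output sum: 8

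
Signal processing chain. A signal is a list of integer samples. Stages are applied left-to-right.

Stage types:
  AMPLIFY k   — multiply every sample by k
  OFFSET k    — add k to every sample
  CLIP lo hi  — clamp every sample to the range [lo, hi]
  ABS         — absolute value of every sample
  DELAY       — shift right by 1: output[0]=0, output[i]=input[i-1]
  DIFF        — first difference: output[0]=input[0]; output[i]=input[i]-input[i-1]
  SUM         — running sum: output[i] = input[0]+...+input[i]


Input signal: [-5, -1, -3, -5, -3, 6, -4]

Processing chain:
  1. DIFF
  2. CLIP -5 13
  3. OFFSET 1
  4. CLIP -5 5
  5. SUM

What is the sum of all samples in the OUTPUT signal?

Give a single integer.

Input: [-5, -1, -3, -5, -3, 6, -4]
Stage 1 (DIFF): s[0]=-5, -1--5=4, -3--1=-2, -5--3=-2, -3--5=2, 6--3=9, -4-6=-10 -> [-5, 4, -2, -2, 2, 9, -10]
Stage 2 (CLIP -5 13): clip(-5,-5,13)=-5, clip(4,-5,13)=4, clip(-2,-5,13)=-2, clip(-2,-5,13)=-2, clip(2,-5,13)=2, clip(9,-5,13)=9, clip(-10,-5,13)=-5 -> [-5, 4, -2, -2, 2, 9, -5]
Stage 3 (OFFSET 1): -5+1=-4, 4+1=5, -2+1=-1, -2+1=-1, 2+1=3, 9+1=10, -5+1=-4 -> [-4, 5, -1, -1, 3, 10, -4]
Stage 4 (CLIP -5 5): clip(-4,-5,5)=-4, clip(5,-5,5)=5, clip(-1,-5,5)=-1, clip(-1,-5,5)=-1, clip(3,-5,5)=3, clip(10,-5,5)=5, clip(-4,-5,5)=-4 -> [-4, 5, -1, -1, 3, 5, -4]
Stage 5 (SUM): sum[0..0]=-4, sum[0..1]=1, sum[0..2]=0, sum[0..3]=-1, sum[0..4]=2, sum[0..5]=7, sum[0..6]=3 -> [-4, 1, 0, -1, 2, 7, 3]
Output sum: 8

Answer: 8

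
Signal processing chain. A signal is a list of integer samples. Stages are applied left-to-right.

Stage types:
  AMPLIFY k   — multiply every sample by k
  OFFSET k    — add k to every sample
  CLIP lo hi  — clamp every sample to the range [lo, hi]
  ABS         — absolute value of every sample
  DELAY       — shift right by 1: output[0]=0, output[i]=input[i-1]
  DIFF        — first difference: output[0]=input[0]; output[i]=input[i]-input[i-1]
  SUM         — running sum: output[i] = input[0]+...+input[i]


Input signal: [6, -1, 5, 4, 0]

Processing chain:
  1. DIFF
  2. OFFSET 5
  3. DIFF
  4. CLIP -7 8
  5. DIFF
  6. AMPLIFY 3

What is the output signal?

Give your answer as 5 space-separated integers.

Answer: 24 -45 45 -45 12

Derivation:
Input: [6, -1, 5, 4, 0]
Stage 1 (DIFF): s[0]=6, -1-6=-7, 5--1=6, 4-5=-1, 0-4=-4 -> [6, -7, 6, -1, -4]
Stage 2 (OFFSET 5): 6+5=11, -7+5=-2, 6+5=11, -1+5=4, -4+5=1 -> [11, -2, 11, 4, 1]
Stage 3 (DIFF): s[0]=11, -2-11=-13, 11--2=13, 4-11=-7, 1-4=-3 -> [11, -13, 13, -7, -3]
Stage 4 (CLIP -7 8): clip(11,-7,8)=8, clip(-13,-7,8)=-7, clip(13,-7,8)=8, clip(-7,-7,8)=-7, clip(-3,-7,8)=-3 -> [8, -7, 8, -7, -3]
Stage 5 (DIFF): s[0]=8, -7-8=-15, 8--7=15, -7-8=-15, -3--7=4 -> [8, -15, 15, -15, 4]
Stage 6 (AMPLIFY 3): 8*3=24, -15*3=-45, 15*3=45, -15*3=-45, 4*3=12 -> [24, -45, 45, -45, 12]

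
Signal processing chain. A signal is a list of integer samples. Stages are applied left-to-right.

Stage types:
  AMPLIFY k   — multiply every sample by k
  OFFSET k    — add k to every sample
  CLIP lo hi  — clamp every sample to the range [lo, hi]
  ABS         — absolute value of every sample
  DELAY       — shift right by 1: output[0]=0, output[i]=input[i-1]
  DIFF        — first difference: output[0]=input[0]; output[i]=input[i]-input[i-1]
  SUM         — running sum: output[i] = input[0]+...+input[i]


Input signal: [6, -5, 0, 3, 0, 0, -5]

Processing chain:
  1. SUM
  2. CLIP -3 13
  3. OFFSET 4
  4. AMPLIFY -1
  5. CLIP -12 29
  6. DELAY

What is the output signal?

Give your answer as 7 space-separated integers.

Input: [6, -5, 0, 3, 0, 0, -5]
Stage 1 (SUM): sum[0..0]=6, sum[0..1]=1, sum[0..2]=1, sum[0..3]=4, sum[0..4]=4, sum[0..5]=4, sum[0..6]=-1 -> [6, 1, 1, 4, 4, 4, -1]
Stage 2 (CLIP -3 13): clip(6,-3,13)=6, clip(1,-3,13)=1, clip(1,-3,13)=1, clip(4,-3,13)=4, clip(4,-3,13)=4, clip(4,-3,13)=4, clip(-1,-3,13)=-1 -> [6, 1, 1, 4, 4, 4, -1]
Stage 3 (OFFSET 4): 6+4=10, 1+4=5, 1+4=5, 4+4=8, 4+4=8, 4+4=8, -1+4=3 -> [10, 5, 5, 8, 8, 8, 3]
Stage 4 (AMPLIFY -1): 10*-1=-10, 5*-1=-5, 5*-1=-5, 8*-1=-8, 8*-1=-8, 8*-1=-8, 3*-1=-3 -> [-10, -5, -5, -8, -8, -8, -3]
Stage 5 (CLIP -12 29): clip(-10,-12,29)=-10, clip(-5,-12,29)=-5, clip(-5,-12,29)=-5, clip(-8,-12,29)=-8, clip(-8,-12,29)=-8, clip(-8,-12,29)=-8, clip(-3,-12,29)=-3 -> [-10, -5, -5, -8, -8, -8, -3]
Stage 6 (DELAY): [0, -10, -5, -5, -8, -8, -8] = [0, -10, -5, -5, -8, -8, -8] -> [0, -10, -5, -5, -8, -8, -8]

Answer: 0 -10 -5 -5 -8 -8 -8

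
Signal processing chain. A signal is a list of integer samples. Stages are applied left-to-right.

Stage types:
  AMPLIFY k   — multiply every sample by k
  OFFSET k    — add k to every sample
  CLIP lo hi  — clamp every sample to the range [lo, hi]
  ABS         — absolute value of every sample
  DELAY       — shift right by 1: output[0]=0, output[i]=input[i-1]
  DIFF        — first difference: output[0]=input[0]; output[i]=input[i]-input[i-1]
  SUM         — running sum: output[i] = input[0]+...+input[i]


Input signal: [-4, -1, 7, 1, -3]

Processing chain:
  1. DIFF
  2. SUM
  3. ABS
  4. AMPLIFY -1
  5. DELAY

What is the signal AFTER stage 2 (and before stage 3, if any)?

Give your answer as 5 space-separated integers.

Input: [-4, -1, 7, 1, -3]
Stage 1 (DIFF): s[0]=-4, -1--4=3, 7--1=8, 1-7=-6, -3-1=-4 -> [-4, 3, 8, -6, -4]
Stage 2 (SUM): sum[0..0]=-4, sum[0..1]=-1, sum[0..2]=7, sum[0..3]=1, sum[0..4]=-3 -> [-4, -1, 7, 1, -3]

Answer: -4 -1 7 1 -3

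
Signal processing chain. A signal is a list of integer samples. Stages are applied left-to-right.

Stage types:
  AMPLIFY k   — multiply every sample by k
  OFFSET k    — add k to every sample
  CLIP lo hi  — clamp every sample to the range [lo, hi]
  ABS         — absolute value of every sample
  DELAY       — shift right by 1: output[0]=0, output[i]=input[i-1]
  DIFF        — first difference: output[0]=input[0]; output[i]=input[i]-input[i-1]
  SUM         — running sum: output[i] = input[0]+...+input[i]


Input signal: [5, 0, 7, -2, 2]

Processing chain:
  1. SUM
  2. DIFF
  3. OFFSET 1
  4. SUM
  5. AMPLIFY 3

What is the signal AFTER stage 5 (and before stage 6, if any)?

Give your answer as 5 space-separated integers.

Input: [5, 0, 7, -2, 2]
Stage 1 (SUM): sum[0..0]=5, sum[0..1]=5, sum[0..2]=12, sum[0..3]=10, sum[0..4]=12 -> [5, 5, 12, 10, 12]
Stage 2 (DIFF): s[0]=5, 5-5=0, 12-5=7, 10-12=-2, 12-10=2 -> [5, 0, 7, -2, 2]
Stage 3 (OFFSET 1): 5+1=6, 0+1=1, 7+1=8, -2+1=-1, 2+1=3 -> [6, 1, 8, -1, 3]
Stage 4 (SUM): sum[0..0]=6, sum[0..1]=7, sum[0..2]=15, sum[0..3]=14, sum[0..4]=17 -> [6, 7, 15, 14, 17]
Stage 5 (AMPLIFY 3): 6*3=18, 7*3=21, 15*3=45, 14*3=42, 17*3=51 -> [18, 21, 45, 42, 51]

Answer: 18 21 45 42 51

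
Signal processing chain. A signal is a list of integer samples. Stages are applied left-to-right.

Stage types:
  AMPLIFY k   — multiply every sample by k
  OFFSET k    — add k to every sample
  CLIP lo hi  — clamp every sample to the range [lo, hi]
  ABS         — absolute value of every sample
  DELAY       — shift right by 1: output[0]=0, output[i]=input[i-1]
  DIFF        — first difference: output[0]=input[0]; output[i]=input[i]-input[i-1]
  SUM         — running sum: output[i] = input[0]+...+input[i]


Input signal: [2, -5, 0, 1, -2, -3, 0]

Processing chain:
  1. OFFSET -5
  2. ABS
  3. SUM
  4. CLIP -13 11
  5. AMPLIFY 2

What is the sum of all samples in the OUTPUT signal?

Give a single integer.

Answer: 138

Derivation:
Input: [2, -5, 0, 1, -2, -3, 0]
Stage 1 (OFFSET -5): 2+-5=-3, -5+-5=-10, 0+-5=-5, 1+-5=-4, -2+-5=-7, -3+-5=-8, 0+-5=-5 -> [-3, -10, -5, -4, -7, -8, -5]
Stage 2 (ABS): |-3|=3, |-10|=10, |-5|=5, |-4|=4, |-7|=7, |-8|=8, |-5|=5 -> [3, 10, 5, 4, 7, 8, 5]
Stage 3 (SUM): sum[0..0]=3, sum[0..1]=13, sum[0..2]=18, sum[0..3]=22, sum[0..4]=29, sum[0..5]=37, sum[0..6]=42 -> [3, 13, 18, 22, 29, 37, 42]
Stage 4 (CLIP -13 11): clip(3,-13,11)=3, clip(13,-13,11)=11, clip(18,-13,11)=11, clip(22,-13,11)=11, clip(29,-13,11)=11, clip(37,-13,11)=11, clip(42,-13,11)=11 -> [3, 11, 11, 11, 11, 11, 11]
Stage 5 (AMPLIFY 2): 3*2=6, 11*2=22, 11*2=22, 11*2=22, 11*2=22, 11*2=22, 11*2=22 -> [6, 22, 22, 22, 22, 22, 22]
Output sum: 138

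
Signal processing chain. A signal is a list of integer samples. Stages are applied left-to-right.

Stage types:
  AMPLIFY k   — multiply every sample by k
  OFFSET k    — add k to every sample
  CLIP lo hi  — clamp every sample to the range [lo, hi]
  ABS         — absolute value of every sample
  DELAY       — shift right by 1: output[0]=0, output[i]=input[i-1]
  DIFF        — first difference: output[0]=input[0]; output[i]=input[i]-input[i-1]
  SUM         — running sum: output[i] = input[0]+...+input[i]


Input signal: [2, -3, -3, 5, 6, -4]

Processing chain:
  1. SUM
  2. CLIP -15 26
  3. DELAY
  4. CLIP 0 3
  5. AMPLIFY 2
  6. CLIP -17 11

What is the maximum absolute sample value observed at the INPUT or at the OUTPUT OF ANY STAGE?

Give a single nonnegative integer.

Input: [2, -3, -3, 5, 6, -4] (max |s|=6)
Stage 1 (SUM): sum[0..0]=2, sum[0..1]=-1, sum[0..2]=-4, sum[0..3]=1, sum[0..4]=7, sum[0..5]=3 -> [2, -1, -4, 1, 7, 3] (max |s|=7)
Stage 2 (CLIP -15 26): clip(2,-15,26)=2, clip(-1,-15,26)=-1, clip(-4,-15,26)=-4, clip(1,-15,26)=1, clip(7,-15,26)=7, clip(3,-15,26)=3 -> [2, -1, -4, 1, 7, 3] (max |s|=7)
Stage 3 (DELAY): [0, 2, -1, -4, 1, 7] = [0, 2, -1, -4, 1, 7] -> [0, 2, -1, -4, 1, 7] (max |s|=7)
Stage 4 (CLIP 0 3): clip(0,0,3)=0, clip(2,0,3)=2, clip(-1,0,3)=0, clip(-4,0,3)=0, clip(1,0,3)=1, clip(7,0,3)=3 -> [0, 2, 0, 0, 1, 3] (max |s|=3)
Stage 5 (AMPLIFY 2): 0*2=0, 2*2=4, 0*2=0, 0*2=0, 1*2=2, 3*2=6 -> [0, 4, 0, 0, 2, 6] (max |s|=6)
Stage 6 (CLIP -17 11): clip(0,-17,11)=0, clip(4,-17,11)=4, clip(0,-17,11)=0, clip(0,-17,11)=0, clip(2,-17,11)=2, clip(6,-17,11)=6 -> [0, 4, 0, 0, 2, 6] (max |s|=6)
Overall max amplitude: 7

Answer: 7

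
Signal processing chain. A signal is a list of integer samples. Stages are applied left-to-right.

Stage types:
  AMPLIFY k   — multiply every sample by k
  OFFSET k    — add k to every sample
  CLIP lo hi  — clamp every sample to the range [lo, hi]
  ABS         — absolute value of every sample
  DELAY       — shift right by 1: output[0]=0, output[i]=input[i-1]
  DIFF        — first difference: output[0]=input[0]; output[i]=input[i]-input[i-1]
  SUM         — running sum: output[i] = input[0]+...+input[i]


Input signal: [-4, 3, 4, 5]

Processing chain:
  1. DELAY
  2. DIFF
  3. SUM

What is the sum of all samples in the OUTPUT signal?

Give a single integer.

Answer: 3

Derivation:
Input: [-4, 3, 4, 5]
Stage 1 (DELAY): [0, -4, 3, 4] = [0, -4, 3, 4] -> [0, -4, 3, 4]
Stage 2 (DIFF): s[0]=0, -4-0=-4, 3--4=7, 4-3=1 -> [0, -4, 7, 1]
Stage 3 (SUM): sum[0..0]=0, sum[0..1]=-4, sum[0..2]=3, sum[0..3]=4 -> [0, -4, 3, 4]
Output sum: 3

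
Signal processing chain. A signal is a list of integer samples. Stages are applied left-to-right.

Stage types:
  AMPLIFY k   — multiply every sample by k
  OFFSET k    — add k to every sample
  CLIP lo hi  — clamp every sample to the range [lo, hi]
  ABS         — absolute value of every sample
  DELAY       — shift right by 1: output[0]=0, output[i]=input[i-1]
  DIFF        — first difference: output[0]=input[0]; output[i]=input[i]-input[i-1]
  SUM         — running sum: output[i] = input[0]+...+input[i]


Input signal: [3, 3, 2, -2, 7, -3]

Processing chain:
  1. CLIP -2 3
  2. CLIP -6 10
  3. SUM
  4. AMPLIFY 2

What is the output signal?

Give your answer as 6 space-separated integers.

Answer: 6 12 16 12 18 14

Derivation:
Input: [3, 3, 2, -2, 7, -3]
Stage 1 (CLIP -2 3): clip(3,-2,3)=3, clip(3,-2,3)=3, clip(2,-2,3)=2, clip(-2,-2,3)=-2, clip(7,-2,3)=3, clip(-3,-2,3)=-2 -> [3, 3, 2, -2, 3, -2]
Stage 2 (CLIP -6 10): clip(3,-6,10)=3, clip(3,-6,10)=3, clip(2,-6,10)=2, clip(-2,-6,10)=-2, clip(3,-6,10)=3, clip(-2,-6,10)=-2 -> [3, 3, 2, -2, 3, -2]
Stage 3 (SUM): sum[0..0]=3, sum[0..1]=6, sum[0..2]=8, sum[0..3]=6, sum[0..4]=9, sum[0..5]=7 -> [3, 6, 8, 6, 9, 7]
Stage 4 (AMPLIFY 2): 3*2=6, 6*2=12, 8*2=16, 6*2=12, 9*2=18, 7*2=14 -> [6, 12, 16, 12, 18, 14]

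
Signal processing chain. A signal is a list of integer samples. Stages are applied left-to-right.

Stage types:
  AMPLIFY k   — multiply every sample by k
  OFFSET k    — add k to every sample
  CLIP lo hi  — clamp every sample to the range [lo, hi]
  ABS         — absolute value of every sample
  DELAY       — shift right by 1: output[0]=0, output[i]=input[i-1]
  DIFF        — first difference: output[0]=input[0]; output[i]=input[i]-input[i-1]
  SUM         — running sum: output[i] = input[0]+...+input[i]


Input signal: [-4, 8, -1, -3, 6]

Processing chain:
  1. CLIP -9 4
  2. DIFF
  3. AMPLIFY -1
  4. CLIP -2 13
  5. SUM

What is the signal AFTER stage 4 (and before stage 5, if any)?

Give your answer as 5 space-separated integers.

Input: [-4, 8, -1, -3, 6]
Stage 1 (CLIP -9 4): clip(-4,-9,4)=-4, clip(8,-9,4)=4, clip(-1,-9,4)=-1, clip(-3,-9,4)=-3, clip(6,-9,4)=4 -> [-4, 4, -1, -3, 4]
Stage 2 (DIFF): s[0]=-4, 4--4=8, -1-4=-5, -3--1=-2, 4--3=7 -> [-4, 8, -5, -2, 7]
Stage 3 (AMPLIFY -1): -4*-1=4, 8*-1=-8, -5*-1=5, -2*-1=2, 7*-1=-7 -> [4, -8, 5, 2, -7]
Stage 4 (CLIP -2 13): clip(4,-2,13)=4, clip(-8,-2,13)=-2, clip(5,-2,13)=5, clip(2,-2,13)=2, clip(-7,-2,13)=-2 -> [4, -2, 5, 2, -2]

Answer: 4 -2 5 2 -2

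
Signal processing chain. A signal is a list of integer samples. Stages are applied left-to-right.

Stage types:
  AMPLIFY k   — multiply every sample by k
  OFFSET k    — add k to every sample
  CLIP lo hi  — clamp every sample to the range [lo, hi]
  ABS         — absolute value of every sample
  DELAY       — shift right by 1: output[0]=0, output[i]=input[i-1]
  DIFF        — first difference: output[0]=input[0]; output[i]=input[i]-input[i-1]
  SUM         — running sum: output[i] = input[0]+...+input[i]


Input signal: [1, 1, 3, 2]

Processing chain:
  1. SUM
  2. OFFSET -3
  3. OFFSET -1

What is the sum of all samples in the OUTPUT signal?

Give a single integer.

Input: [1, 1, 3, 2]
Stage 1 (SUM): sum[0..0]=1, sum[0..1]=2, sum[0..2]=5, sum[0..3]=7 -> [1, 2, 5, 7]
Stage 2 (OFFSET -3): 1+-3=-2, 2+-3=-1, 5+-3=2, 7+-3=4 -> [-2, -1, 2, 4]
Stage 3 (OFFSET -1): -2+-1=-3, -1+-1=-2, 2+-1=1, 4+-1=3 -> [-3, -2, 1, 3]
Output sum: -1

Answer: -1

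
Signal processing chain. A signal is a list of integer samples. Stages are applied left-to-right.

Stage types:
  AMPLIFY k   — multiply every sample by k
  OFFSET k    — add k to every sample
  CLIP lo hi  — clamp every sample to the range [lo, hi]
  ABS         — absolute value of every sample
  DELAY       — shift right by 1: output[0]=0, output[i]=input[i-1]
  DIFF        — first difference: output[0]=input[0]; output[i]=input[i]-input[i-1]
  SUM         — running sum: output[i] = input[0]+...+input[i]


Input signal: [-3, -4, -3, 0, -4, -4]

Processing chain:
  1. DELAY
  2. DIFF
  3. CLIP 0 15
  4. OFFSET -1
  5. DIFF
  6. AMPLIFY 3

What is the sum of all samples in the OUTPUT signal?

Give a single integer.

Answer: -3

Derivation:
Input: [-3, -4, -3, 0, -4, -4]
Stage 1 (DELAY): [0, -3, -4, -3, 0, -4] = [0, -3, -4, -3, 0, -4] -> [0, -3, -4, -3, 0, -4]
Stage 2 (DIFF): s[0]=0, -3-0=-3, -4--3=-1, -3--4=1, 0--3=3, -4-0=-4 -> [0, -3, -1, 1, 3, -4]
Stage 3 (CLIP 0 15): clip(0,0,15)=0, clip(-3,0,15)=0, clip(-1,0,15)=0, clip(1,0,15)=1, clip(3,0,15)=3, clip(-4,0,15)=0 -> [0, 0, 0, 1, 3, 0]
Stage 4 (OFFSET -1): 0+-1=-1, 0+-1=-1, 0+-1=-1, 1+-1=0, 3+-1=2, 0+-1=-1 -> [-1, -1, -1, 0, 2, -1]
Stage 5 (DIFF): s[0]=-1, -1--1=0, -1--1=0, 0--1=1, 2-0=2, -1-2=-3 -> [-1, 0, 0, 1, 2, -3]
Stage 6 (AMPLIFY 3): -1*3=-3, 0*3=0, 0*3=0, 1*3=3, 2*3=6, -3*3=-9 -> [-3, 0, 0, 3, 6, -9]
Output sum: -3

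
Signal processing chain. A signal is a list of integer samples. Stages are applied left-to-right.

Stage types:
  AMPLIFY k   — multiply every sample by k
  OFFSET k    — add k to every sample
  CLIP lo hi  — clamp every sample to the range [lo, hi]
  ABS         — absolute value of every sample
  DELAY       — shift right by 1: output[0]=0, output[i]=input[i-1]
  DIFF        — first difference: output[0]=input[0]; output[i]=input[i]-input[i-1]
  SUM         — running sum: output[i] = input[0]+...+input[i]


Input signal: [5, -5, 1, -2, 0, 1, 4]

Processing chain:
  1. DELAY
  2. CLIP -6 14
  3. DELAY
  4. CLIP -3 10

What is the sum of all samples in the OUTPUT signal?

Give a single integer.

Input: [5, -5, 1, -2, 0, 1, 4]
Stage 1 (DELAY): [0, 5, -5, 1, -2, 0, 1] = [0, 5, -5, 1, -2, 0, 1] -> [0, 5, -5, 1, -2, 0, 1]
Stage 2 (CLIP -6 14): clip(0,-6,14)=0, clip(5,-6,14)=5, clip(-5,-6,14)=-5, clip(1,-6,14)=1, clip(-2,-6,14)=-2, clip(0,-6,14)=0, clip(1,-6,14)=1 -> [0, 5, -5, 1, -2, 0, 1]
Stage 3 (DELAY): [0, 0, 5, -5, 1, -2, 0] = [0, 0, 5, -5, 1, -2, 0] -> [0, 0, 5, -5, 1, -2, 0]
Stage 4 (CLIP -3 10): clip(0,-3,10)=0, clip(0,-3,10)=0, clip(5,-3,10)=5, clip(-5,-3,10)=-3, clip(1,-3,10)=1, clip(-2,-3,10)=-2, clip(0,-3,10)=0 -> [0, 0, 5, -3, 1, -2, 0]
Output sum: 1

Answer: 1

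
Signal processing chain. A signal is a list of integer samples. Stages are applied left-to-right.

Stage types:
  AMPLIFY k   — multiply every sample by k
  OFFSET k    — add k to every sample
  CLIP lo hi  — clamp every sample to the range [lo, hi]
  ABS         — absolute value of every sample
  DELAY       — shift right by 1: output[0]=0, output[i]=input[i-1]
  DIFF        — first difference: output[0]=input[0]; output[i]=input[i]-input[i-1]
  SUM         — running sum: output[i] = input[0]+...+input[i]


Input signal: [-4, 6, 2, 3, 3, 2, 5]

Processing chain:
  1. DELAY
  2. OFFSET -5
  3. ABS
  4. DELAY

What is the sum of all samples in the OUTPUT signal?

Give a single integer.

Input: [-4, 6, 2, 3, 3, 2, 5]
Stage 1 (DELAY): [0, -4, 6, 2, 3, 3, 2] = [0, -4, 6, 2, 3, 3, 2] -> [0, -4, 6, 2, 3, 3, 2]
Stage 2 (OFFSET -5): 0+-5=-5, -4+-5=-9, 6+-5=1, 2+-5=-3, 3+-5=-2, 3+-5=-2, 2+-5=-3 -> [-5, -9, 1, -3, -2, -2, -3]
Stage 3 (ABS): |-5|=5, |-9|=9, |1|=1, |-3|=3, |-2|=2, |-2|=2, |-3|=3 -> [5, 9, 1, 3, 2, 2, 3]
Stage 4 (DELAY): [0, 5, 9, 1, 3, 2, 2] = [0, 5, 9, 1, 3, 2, 2] -> [0, 5, 9, 1, 3, 2, 2]
Output sum: 22

Answer: 22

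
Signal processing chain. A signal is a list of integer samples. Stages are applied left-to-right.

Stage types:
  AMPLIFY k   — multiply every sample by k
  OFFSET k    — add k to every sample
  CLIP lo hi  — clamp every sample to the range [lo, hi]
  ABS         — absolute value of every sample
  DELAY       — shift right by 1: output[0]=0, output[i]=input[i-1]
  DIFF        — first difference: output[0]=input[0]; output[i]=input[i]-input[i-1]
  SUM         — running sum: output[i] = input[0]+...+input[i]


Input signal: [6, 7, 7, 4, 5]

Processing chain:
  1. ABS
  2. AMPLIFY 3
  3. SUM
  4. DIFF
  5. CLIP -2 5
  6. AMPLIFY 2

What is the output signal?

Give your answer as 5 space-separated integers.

Answer: 10 10 10 10 10

Derivation:
Input: [6, 7, 7, 4, 5]
Stage 1 (ABS): |6|=6, |7|=7, |7|=7, |4|=4, |5|=5 -> [6, 7, 7, 4, 5]
Stage 2 (AMPLIFY 3): 6*3=18, 7*3=21, 7*3=21, 4*3=12, 5*3=15 -> [18, 21, 21, 12, 15]
Stage 3 (SUM): sum[0..0]=18, sum[0..1]=39, sum[0..2]=60, sum[0..3]=72, sum[0..4]=87 -> [18, 39, 60, 72, 87]
Stage 4 (DIFF): s[0]=18, 39-18=21, 60-39=21, 72-60=12, 87-72=15 -> [18, 21, 21, 12, 15]
Stage 5 (CLIP -2 5): clip(18,-2,5)=5, clip(21,-2,5)=5, clip(21,-2,5)=5, clip(12,-2,5)=5, clip(15,-2,5)=5 -> [5, 5, 5, 5, 5]
Stage 6 (AMPLIFY 2): 5*2=10, 5*2=10, 5*2=10, 5*2=10, 5*2=10 -> [10, 10, 10, 10, 10]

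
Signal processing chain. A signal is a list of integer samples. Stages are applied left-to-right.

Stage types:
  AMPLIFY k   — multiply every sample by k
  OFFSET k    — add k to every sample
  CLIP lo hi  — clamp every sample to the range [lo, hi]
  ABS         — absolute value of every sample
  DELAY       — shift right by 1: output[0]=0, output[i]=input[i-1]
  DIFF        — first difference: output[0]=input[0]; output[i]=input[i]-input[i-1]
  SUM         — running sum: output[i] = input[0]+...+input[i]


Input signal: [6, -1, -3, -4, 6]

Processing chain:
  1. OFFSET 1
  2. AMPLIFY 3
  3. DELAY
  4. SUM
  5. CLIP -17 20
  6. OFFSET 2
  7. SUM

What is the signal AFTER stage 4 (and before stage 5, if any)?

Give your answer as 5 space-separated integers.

Answer: 0 21 21 15 6

Derivation:
Input: [6, -1, -3, -4, 6]
Stage 1 (OFFSET 1): 6+1=7, -1+1=0, -3+1=-2, -4+1=-3, 6+1=7 -> [7, 0, -2, -3, 7]
Stage 2 (AMPLIFY 3): 7*3=21, 0*3=0, -2*3=-6, -3*3=-9, 7*3=21 -> [21, 0, -6, -9, 21]
Stage 3 (DELAY): [0, 21, 0, -6, -9] = [0, 21, 0, -6, -9] -> [0, 21, 0, -6, -9]
Stage 4 (SUM): sum[0..0]=0, sum[0..1]=21, sum[0..2]=21, sum[0..3]=15, sum[0..4]=6 -> [0, 21, 21, 15, 6]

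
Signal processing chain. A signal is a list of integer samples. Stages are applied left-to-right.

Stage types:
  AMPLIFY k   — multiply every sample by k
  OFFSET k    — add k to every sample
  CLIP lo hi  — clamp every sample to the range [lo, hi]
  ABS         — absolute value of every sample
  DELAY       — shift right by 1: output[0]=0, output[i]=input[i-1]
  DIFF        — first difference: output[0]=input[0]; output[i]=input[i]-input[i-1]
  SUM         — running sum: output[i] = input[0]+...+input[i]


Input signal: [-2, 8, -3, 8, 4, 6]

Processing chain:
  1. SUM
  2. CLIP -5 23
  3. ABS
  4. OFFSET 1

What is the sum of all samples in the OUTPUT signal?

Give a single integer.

Input: [-2, 8, -3, 8, 4, 6]
Stage 1 (SUM): sum[0..0]=-2, sum[0..1]=6, sum[0..2]=3, sum[0..3]=11, sum[0..4]=15, sum[0..5]=21 -> [-2, 6, 3, 11, 15, 21]
Stage 2 (CLIP -5 23): clip(-2,-5,23)=-2, clip(6,-5,23)=6, clip(3,-5,23)=3, clip(11,-5,23)=11, clip(15,-5,23)=15, clip(21,-5,23)=21 -> [-2, 6, 3, 11, 15, 21]
Stage 3 (ABS): |-2|=2, |6|=6, |3|=3, |11|=11, |15|=15, |21|=21 -> [2, 6, 3, 11, 15, 21]
Stage 4 (OFFSET 1): 2+1=3, 6+1=7, 3+1=4, 11+1=12, 15+1=16, 21+1=22 -> [3, 7, 4, 12, 16, 22]
Output sum: 64

Answer: 64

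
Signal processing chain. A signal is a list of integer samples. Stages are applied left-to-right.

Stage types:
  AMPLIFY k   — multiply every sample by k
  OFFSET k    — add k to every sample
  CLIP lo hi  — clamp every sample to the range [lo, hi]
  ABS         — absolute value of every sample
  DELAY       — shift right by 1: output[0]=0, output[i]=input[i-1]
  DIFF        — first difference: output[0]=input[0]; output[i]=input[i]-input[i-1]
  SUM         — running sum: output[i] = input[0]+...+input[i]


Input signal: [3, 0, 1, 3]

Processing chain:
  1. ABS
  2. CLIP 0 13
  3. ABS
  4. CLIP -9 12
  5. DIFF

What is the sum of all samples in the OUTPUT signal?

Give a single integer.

Answer: 3

Derivation:
Input: [3, 0, 1, 3]
Stage 1 (ABS): |3|=3, |0|=0, |1|=1, |3|=3 -> [3, 0, 1, 3]
Stage 2 (CLIP 0 13): clip(3,0,13)=3, clip(0,0,13)=0, clip(1,0,13)=1, clip(3,0,13)=3 -> [3, 0, 1, 3]
Stage 3 (ABS): |3|=3, |0|=0, |1|=1, |3|=3 -> [3, 0, 1, 3]
Stage 4 (CLIP -9 12): clip(3,-9,12)=3, clip(0,-9,12)=0, clip(1,-9,12)=1, clip(3,-9,12)=3 -> [3, 0, 1, 3]
Stage 5 (DIFF): s[0]=3, 0-3=-3, 1-0=1, 3-1=2 -> [3, -3, 1, 2]
Output sum: 3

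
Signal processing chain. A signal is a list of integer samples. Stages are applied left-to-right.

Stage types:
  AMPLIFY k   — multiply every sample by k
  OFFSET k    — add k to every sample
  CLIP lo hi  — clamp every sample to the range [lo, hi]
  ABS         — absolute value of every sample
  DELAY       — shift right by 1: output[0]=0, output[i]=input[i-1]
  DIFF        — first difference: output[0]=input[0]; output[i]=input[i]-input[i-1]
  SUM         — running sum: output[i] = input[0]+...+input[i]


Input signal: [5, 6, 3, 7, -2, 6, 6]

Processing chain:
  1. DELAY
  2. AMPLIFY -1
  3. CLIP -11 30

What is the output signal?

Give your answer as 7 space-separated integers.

Input: [5, 6, 3, 7, -2, 6, 6]
Stage 1 (DELAY): [0, 5, 6, 3, 7, -2, 6] = [0, 5, 6, 3, 7, -2, 6] -> [0, 5, 6, 3, 7, -2, 6]
Stage 2 (AMPLIFY -1): 0*-1=0, 5*-1=-5, 6*-1=-6, 3*-1=-3, 7*-1=-7, -2*-1=2, 6*-1=-6 -> [0, -5, -6, -3, -7, 2, -6]
Stage 3 (CLIP -11 30): clip(0,-11,30)=0, clip(-5,-11,30)=-5, clip(-6,-11,30)=-6, clip(-3,-11,30)=-3, clip(-7,-11,30)=-7, clip(2,-11,30)=2, clip(-6,-11,30)=-6 -> [0, -5, -6, -3, -7, 2, -6]

Answer: 0 -5 -6 -3 -7 2 -6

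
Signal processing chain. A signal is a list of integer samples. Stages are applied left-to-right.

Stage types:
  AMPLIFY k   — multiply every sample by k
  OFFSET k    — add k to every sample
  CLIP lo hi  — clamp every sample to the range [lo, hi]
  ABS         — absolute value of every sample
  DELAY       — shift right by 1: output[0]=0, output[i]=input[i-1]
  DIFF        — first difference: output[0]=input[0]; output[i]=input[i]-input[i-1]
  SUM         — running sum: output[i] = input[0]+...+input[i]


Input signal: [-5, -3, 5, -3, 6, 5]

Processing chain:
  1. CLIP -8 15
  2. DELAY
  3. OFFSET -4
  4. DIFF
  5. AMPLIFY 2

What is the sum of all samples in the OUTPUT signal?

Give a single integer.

Answer: 4

Derivation:
Input: [-5, -3, 5, -3, 6, 5]
Stage 1 (CLIP -8 15): clip(-5,-8,15)=-5, clip(-3,-8,15)=-3, clip(5,-8,15)=5, clip(-3,-8,15)=-3, clip(6,-8,15)=6, clip(5,-8,15)=5 -> [-5, -3, 5, -3, 6, 5]
Stage 2 (DELAY): [0, -5, -3, 5, -3, 6] = [0, -5, -3, 5, -3, 6] -> [0, -5, -3, 5, -3, 6]
Stage 3 (OFFSET -4): 0+-4=-4, -5+-4=-9, -3+-4=-7, 5+-4=1, -3+-4=-7, 6+-4=2 -> [-4, -9, -7, 1, -7, 2]
Stage 4 (DIFF): s[0]=-4, -9--4=-5, -7--9=2, 1--7=8, -7-1=-8, 2--7=9 -> [-4, -5, 2, 8, -8, 9]
Stage 5 (AMPLIFY 2): -4*2=-8, -5*2=-10, 2*2=4, 8*2=16, -8*2=-16, 9*2=18 -> [-8, -10, 4, 16, -16, 18]
Output sum: 4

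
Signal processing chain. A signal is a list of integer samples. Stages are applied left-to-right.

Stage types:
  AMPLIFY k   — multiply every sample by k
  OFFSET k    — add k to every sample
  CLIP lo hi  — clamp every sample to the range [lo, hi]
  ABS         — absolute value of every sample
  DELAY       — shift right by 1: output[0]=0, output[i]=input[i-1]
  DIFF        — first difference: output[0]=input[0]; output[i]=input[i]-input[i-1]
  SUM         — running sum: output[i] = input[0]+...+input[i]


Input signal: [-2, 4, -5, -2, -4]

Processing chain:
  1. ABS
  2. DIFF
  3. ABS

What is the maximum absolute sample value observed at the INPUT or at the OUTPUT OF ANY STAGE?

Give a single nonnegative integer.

Input: [-2, 4, -5, -2, -4] (max |s|=5)
Stage 1 (ABS): |-2|=2, |4|=4, |-5|=5, |-2|=2, |-4|=4 -> [2, 4, 5, 2, 4] (max |s|=5)
Stage 2 (DIFF): s[0]=2, 4-2=2, 5-4=1, 2-5=-3, 4-2=2 -> [2, 2, 1, -3, 2] (max |s|=3)
Stage 3 (ABS): |2|=2, |2|=2, |1|=1, |-3|=3, |2|=2 -> [2, 2, 1, 3, 2] (max |s|=3)
Overall max amplitude: 5

Answer: 5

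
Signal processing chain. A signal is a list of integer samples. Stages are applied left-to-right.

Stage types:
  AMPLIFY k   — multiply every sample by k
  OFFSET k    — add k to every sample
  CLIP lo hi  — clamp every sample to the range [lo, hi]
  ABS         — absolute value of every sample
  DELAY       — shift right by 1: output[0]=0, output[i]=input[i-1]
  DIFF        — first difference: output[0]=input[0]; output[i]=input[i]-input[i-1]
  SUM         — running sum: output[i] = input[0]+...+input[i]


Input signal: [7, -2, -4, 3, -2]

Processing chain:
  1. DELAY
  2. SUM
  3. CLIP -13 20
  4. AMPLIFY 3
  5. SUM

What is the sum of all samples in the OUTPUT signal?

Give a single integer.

Answer: 147

Derivation:
Input: [7, -2, -4, 3, -2]
Stage 1 (DELAY): [0, 7, -2, -4, 3] = [0, 7, -2, -4, 3] -> [0, 7, -2, -4, 3]
Stage 2 (SUM): sum[0..0]=0, sum[0..1]=7, sum[0..2]=5, sum[0..3]=1, sum[0..4]=4 -> [0, 7, 5, 1, 4]
Stage 3 (CLIP -13 20): clip(0,-13,20)=0, clip(7,-13,20)=7, clip(5,-13,20)=5, clip(1,-13,20)=1, clip(4,-13,20)=4 -> [0, 7, 5, 1, 4]
Stage 4 (AMPLIFY 3): 0*3=0, 7*3=21, 5*3=15, 1*3=3, 4*3=12 -> [0, 21, 15, 3, 12]
Stage 5 (SUM): sum[0..0]=0, sum[0..1]=21, sum[0..2]=36, sum[0..3]=39, sum[0..4]=51 -> [0, 21, 36, 39, 51]
Output sum: 147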